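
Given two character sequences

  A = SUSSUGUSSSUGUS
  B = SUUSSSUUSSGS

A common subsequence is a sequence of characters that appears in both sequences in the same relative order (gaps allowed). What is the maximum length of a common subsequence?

10

One common subsequence of length 10: S (A #1, B #1), U (A #2, B #3), S (A #3, B #5), S (A #4, B #6), U (A #5, B #7), U (A #7, B #8), S (A #9, B #9), S (A #10, B #10), G (A #12, B #11), S (A #14, B #12). dp[14][12] = 10 confirms this is the maximum.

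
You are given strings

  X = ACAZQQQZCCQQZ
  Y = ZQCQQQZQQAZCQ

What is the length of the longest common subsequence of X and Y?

Pick C (X #2, Y #3), then Q (X #5, Y #4), then Q (X #6, Y #5), then Q (X #7, Y #6), then Z (X #8, Y #7), then Q (X #11, Y #8), then Q (X #12, Y #9), then Z (X #13, Y #11); all 8 characters appear in both, in order. The LCS DP gives dp[13][13] = 8, so this is optimal.

8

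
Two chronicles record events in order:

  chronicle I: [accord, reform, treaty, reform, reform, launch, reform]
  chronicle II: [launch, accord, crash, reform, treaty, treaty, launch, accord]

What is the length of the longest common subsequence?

4

One common subsequence of length 4: accord (chronicle I #1, chronicle II #2), reform (chronicle I #2, chronicle II #4), treaty (chronicle I #3, chronicle II #6), launch (chronicle I #6, chronicle II #7). Since dp[7][8] = 4, nothing longer is possible.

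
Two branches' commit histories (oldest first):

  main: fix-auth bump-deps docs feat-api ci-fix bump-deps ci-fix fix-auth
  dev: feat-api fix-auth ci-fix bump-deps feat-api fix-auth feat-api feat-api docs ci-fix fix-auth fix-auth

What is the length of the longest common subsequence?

5

Taking fix-auth (main #1, dev #2); then bump-deps (main #2, dev #4); then docs (main #3, dev #9); then ci-fix (main #5, dev #10); then fix-auth (main #8, dev #12) gives a common subsequence of length 5. The LCS DP gives dp[8][12] = 5, so this is optimal.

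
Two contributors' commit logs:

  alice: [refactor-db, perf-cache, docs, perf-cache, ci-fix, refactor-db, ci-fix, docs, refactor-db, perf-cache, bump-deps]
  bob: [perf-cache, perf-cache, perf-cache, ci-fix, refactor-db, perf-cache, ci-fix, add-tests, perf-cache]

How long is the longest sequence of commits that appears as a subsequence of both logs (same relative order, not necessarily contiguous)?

6

Pick perf-cache (alice #2, bob #2), perf-cache (alice #4, bob #3), ci-fix (alice #5, bob #4), refactor-db (alice #6, bob #5), ci-fix (alice #7, bob #7), perf-cache (alice #10, bob #9); all 6 commits appear in both, in order. dp[11][9] = 6 confirms this is the maximum.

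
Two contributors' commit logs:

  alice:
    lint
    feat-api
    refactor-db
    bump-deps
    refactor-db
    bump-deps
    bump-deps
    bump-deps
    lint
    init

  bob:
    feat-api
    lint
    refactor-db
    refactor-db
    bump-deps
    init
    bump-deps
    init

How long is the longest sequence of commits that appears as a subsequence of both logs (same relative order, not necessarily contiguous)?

Pick lint at alice[1]=bob[2] → refactor-db at alice[3]=bob[3] → refactor-db at alice[5]=bob[4] → bump-deps at alice[6]=bob[5] → bump-deps at alice[8]=bob[7] → init at alice[10]=bob[8]; all 6 commits appear in both, in order. The LCS DP gives dp[10][8] = 6, so this is optimal.

6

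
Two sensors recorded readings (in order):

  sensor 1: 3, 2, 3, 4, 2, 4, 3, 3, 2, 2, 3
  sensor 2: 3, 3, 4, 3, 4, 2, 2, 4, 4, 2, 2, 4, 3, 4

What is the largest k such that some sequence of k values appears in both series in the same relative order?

Pick 3 (sensor 1 #1, sensor 2 #2); then 3 (sensor 1 #3, sensor 2 #4); then 4 (sensor 1 #4, sensor 2 #5); then 2 (sensor 1 #5, sensor 2 #7); then 4 (sensor 1 #6, sensor 2 #9); then 2 (sensor 1 #9, sensor 2 #10); then 2 (sensor 1 #10, sensor 2 #11); then 3 (sensor 1 #11, sensor 2 #13); all 8 values appear in both, in order. Since dp[11][14] = 8, nothing longer is possible.

8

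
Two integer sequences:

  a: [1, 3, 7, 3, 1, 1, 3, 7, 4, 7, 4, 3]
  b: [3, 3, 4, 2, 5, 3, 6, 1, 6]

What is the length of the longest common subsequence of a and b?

4

Let dp[i][j] be the LCS length of the first i values of a and the first j values of b. dp[i][j] = dp[i-1][j-1]+1 when the i-th and j-th values match, else max(dp[i-1][j], dp[i][j-1]).
    ·  3  3  4  2  5  3  6  1  6
 ·  0  0  0  0  0  0  0  0  0  0
 1  0  0  0  0  0  0  0  0  1  1
 3  0  1  1  1  1  1  1  1  1  1
 7  0  1  1  1  1  1  1  1  1  1
 3  0  1  2  2  2  2  2  2  2  2
 1  0  1  2  2  2  2  2  2  3  3
 1  0  1  2  2  2  2  2  2  3  3
 3  0  1  2  2  2  2  3  3  3  3
 7  0  1  2  2  2  2  3  3  3  3
 4  0  1  2  3  3  3  3  3  3  3
 7  0  1  2  3  3  3  3  3  3  3
 4  0  1  2  3  3  3  3  3  3  3
 3  0  1  2  3  3  3  4  4  4  4
dp[12][9] = 4. One LCS (by backtracking along matches): 3, 3, 4, 3.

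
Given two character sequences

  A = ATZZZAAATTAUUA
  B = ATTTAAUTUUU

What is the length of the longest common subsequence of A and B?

Match A [1,1], T [2,4], A [6,5], A [7,6], T [9,8], U [12,10], U [13,11] — 7 characters in the same relative order in both. Since dp[14][11] = 7, nothing longer is possible.

7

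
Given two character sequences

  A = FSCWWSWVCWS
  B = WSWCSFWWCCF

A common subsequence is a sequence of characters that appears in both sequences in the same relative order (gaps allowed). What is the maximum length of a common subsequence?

5

Match S (A #2, B #2), then C (A #3, B #4), then W (A #4, B #7), then W (A #5, B #8), then C (A #9, B #10) — 5 characters in the same relative order in both, and the DP table's final entry dp[11][11] is also 5, so no common subsequence is longer.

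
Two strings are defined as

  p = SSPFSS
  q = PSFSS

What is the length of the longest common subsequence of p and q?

Let dp[i][j] be the LCS length of the first i characters of p and the first j characters of q. dp[i][j] = dp[i-1][j-1]+1 when the i-th and j-th characters match, else max(dp[i-1][j], dp[i][j-1]).
    ·  P  S  F  S  S
 ·  0  0  0  0  0  0
 S  0  0  1  1  1  1
 S  0  0  1  1  2  2
 P  0  1  1  1  2  2
 F  0  1  1  2  2  2
 S  0  1  2  2  3  3
 S  0  1  2  2  3  4
dp[6][5] = 4. One LCS (by backtracking along matches): SFSS.

4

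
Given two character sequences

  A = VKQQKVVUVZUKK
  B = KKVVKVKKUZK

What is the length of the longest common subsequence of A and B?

Let dp[i][j] be the LCS length of the first i characters of A and the first j characters of B. dp[i][j] = dp[i-1][j-1]+1 when the i-th and j-th characters match, else max(dp[i-1][j], dp[i][j-1]).
    ·  K  K  V  V  K  V  K  K  U  Z  K
 ·  0  0  0  0  0  0  0  0  0  0  0  0
 V  0  0  0  1  1  1  1  1  1  1  1  1
 K  0  1  1  1  1  2  2  2  2  2  2  2
 Q  0  1  1  1  1  2  2  2  2  2  2  2
 Q  0  1  1  1  1  2  2  2  2  2  2  2
 K  0  1  2  2  2  2  2  3  3  3  3  3
 V  0  1  2  3  3  3  3  3  3  3  3  3
 V  0  1  2  3  4  4  4  4  4  4  4  4
 U  0  1  2  3  4  4  4  4  4  5  5  5
 V  0  1  2  3  4  4  5  5  5  5  5  5
 Z  0  1  2  3  4  4  5  5  5  5  6  6
 U  0  1  2  3  4  4  5  5  5  6  6  6
 K  0  1  2  3  4  5  5  6  6  6  6  7
 K  0  1  2  3  4  5  5  6  7  7  7  7
dp[13][11] = 7. One LCS (by backtracking along matches): KKVVUZK.

7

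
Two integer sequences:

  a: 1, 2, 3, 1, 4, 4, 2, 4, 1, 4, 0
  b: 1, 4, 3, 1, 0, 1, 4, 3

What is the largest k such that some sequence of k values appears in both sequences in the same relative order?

Match 1 at a[1]=b[1], 3 at a[3]=b[3], 1 at a[4]=b[4], 1 at a[9]=b[6], 4 at a[10]=b[7] — 5 values in the same relative order in both. dp[11][8] = 5 confirms this is the maximum.

5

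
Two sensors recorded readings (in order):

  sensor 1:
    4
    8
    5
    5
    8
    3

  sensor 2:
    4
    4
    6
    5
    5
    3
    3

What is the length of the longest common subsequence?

4

Taking 4 [1,2]; then 5 [3,4]; then 5 [4,5]; then 3 [6,7] gives a common subsequence of length 4. Since dp[6][7] = 4, nothing longer is possible.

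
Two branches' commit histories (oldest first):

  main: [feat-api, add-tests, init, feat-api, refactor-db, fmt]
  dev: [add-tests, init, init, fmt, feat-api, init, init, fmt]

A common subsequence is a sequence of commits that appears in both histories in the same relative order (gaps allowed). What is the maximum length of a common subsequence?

Taking add-tests (main #2, dev #1), init (main #3, dev #3), feat-api (main #4, dev #5), fmt (main #6, dev #8) gives a common subsequence of length 4. dp[6][8] = 4 confirms this is the maximum.

4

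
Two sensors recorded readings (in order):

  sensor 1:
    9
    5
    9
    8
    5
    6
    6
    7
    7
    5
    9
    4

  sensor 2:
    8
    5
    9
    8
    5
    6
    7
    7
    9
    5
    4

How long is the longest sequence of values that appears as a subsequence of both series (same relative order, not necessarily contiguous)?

9

Let dp[i][j] be the LCS length of the first i values of sensor 1 and the first j values of sensor 2. dp[i][j] = dp[i-1][j-1]+1 when the i-th and j-th values match, else max(dp[i-1][j], dp[i][j-1]).
    ·  8  5  9  8  5  6  7  7  9  5  4
 ·  0  0  0  0  0  0  0  0  0  0  0  0
 9  0  0  0  1  1  1  1  1  1  1  1  1
 5  0  0  1  1  1  2  2  2  2  2  2  2
 9  0  0  1  2  2  2  2  2  2  3  3  3
 8  0  1  1  2  3  3  3  3  3  3  3  3
 5  0  1  2  2  3  4  4  4  4  4  4  4
 6  0  1  2  2  3  4  5  5  5  5  5  5
 6  0  1  2  2  3  4  5  5  5  5  5  5
 7  0  1  2  2  3  4  5  6  6  6  6  6
 7  0  1  2  2  3  4  5  6  7  7  7  7
 5  0  1  2  2  3  4  5  6  7  7  8  8
 9  0  1  2  3  3  4  5  6  7  8  8  8
 4  0  1  2  3  3  4  5  6  7  8  8  9
dp[12][11] = 9. One LCS (by backtracking along matches): 5, 9, 8, 5, 6, 7, 7, 5, 4.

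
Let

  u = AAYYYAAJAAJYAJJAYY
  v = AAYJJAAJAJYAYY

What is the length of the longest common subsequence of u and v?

12

Pick A (u #1, v #1); then A (u #2, v #2); then Y (u #3, v #3); then A (u #6, v #6); then A (u #7, v #7); then J (u #8, v #8); then A (u #10, v #9); then J (u #11, v #10); then Y (u #12, v #11); then A (u #16, v #12); then Y (u #17, v #13); then Y (u #18, v #14); all 12 characters appear in both, in order. Since dp[18][14] = 12, nothing longer is possible.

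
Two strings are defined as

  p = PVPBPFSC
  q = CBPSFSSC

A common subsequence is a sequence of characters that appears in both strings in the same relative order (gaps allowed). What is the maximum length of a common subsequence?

5

Let dp[i][j] be the LCS length of the first i characters of p and the first j characters of q. dp[i][j] = dp[i-1][j-1]+1 when the i-th and j-th characters match, else max(dp[i-1][j], dp[i][j-1]).
    ·  C  B  P  S  F  S  S  C
 ·  0  0  0  0  0  0  0  0  0
 P  0  0  0  1  1  1  1  1  1
 V  0  0  0  1  1  1  1  1  1
 P  0  0  0  1  1  1  1  1  1
 B  0  0  1  1  1  1  1  1  1
 P  0  0  1  2  2  2  2  2  2
 F  0  0  1  2  2  3  3  3  3
 S  0  0  1  2  3  3  4  4  4
 C  0  1  1  2  3  3  4  4  5
dp[8][8] = 5. One LCS (by backtracking along matches): BPFSC.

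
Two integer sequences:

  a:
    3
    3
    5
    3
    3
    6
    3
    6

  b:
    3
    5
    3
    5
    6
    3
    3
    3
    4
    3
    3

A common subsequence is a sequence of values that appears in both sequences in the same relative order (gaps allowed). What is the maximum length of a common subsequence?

Let dp[i][j] be the LCS length of the first i values of a and the first j values of b. dp[i][j] = dp[i-1][j-1]+1 when the i-th and j-th values match, else max(dp[i-1][j], dp[i][j-1]).
    ·  3  5  3  5  6  3  3  3  4  3  3
 ·  0  0  0  0  0  0  0  0  0  0  0  0
 3  0  1  1  1  1  1  1  1  1  1  1  1
 3  0  1  1  2  2  2  2  2  2  2  2  2
 5  0  1  2  2  3  3  3  3  3  3  3  3
 3  0  1  2  3  3  3  4  4  4  4  4  4
 3  0  1  2  3  3  3  4  5  5  5  5  5
 6  0  1  2  3  3  4  4  5  5  5  5  5
 3  0  1  2  3  3  4  5  5  6  6  6  6
 6  0  1  2  3  3  4  5  5  6  6  6  6
dp[8][11] = 6. One LCS (by backtracking along matches): 3, 3, 5, 3, 3, 3.

6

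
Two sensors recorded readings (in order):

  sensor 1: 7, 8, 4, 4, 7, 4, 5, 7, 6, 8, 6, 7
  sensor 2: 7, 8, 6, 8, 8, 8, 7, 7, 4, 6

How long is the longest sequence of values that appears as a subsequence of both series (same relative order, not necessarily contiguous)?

5

Let dp[i][j] be the LCS length of the first i values of sensor 1 and the first j values of sensor 2. dp[i][j] = dp[i-1][j-1]+1 when the i-th and j-th values match, else max(dp[i-1][j], dp[i][j-1]).
    ·  7  8  6  8  8  8  7  7  4  6
 ·  0  0  0  0  0  0  0  0  0  0  0
 7  0  1  1  1  1  1  1  1  1  1  1
 8  0  1  2  2  2  2  2  2  2  2  2
 4  0  1  2  2  2  2  2  2  2  3  3
 4  0  1  2  2  2  2  2  2  2  3  3
 7  0  1  2  2  2  2  2  3  3  3  3
 4  0  1  2  2  2  2  2  3  3  4  4
 5  0  1  2  2  2  2  2  3  3  4  4
 7  0  1  2  2  2  2  2  3  4  4  4
 6  0  1  2  3  3  3  3  3  4  4  5
 8  0  1  2  3  4  4  4  4  4  4  5
 6  0  1  2  3  4  4  4  4  4  4  5
 7  0  1  2  3  4  4  4  5  5  5  5
dp[12][10] = 5. One LCS (by backtracking along matches): 7, 8, 7, 4, 6.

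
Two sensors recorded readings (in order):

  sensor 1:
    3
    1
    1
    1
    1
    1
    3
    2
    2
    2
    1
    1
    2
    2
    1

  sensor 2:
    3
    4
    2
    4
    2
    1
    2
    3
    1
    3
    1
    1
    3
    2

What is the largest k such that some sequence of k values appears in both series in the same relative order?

One common subsequence of length 7: 3 at sensor 1[1]=sensor 2[1] → 1 at sensor 1[2]=sensor 2[6] → 1 at sensor 1[3]=sensor 2[9] → 1 at sensor 1[5]=sensor 2[11] → 1 at sensor 1[6]=sensor 2[12] → 3 at sensor 1[7]=sensor 2[13] → 2 at sensor 1[14]=sensor 2[14], and the DP table's final entry dp[15][14] is also 7, so no common subsequence is longer.

7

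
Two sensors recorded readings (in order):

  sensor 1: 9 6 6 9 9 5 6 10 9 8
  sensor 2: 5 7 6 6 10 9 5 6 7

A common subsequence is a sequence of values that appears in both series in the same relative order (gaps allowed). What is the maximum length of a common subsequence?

5

Let dp[i][j] be the LCS length of the first i values of sensor 1 and the first j values of sensor 2. dp[i][j] = dp[i-1][j-1]+1 when the i-th and j-th values match, else max(dp[i-1][j], dp[i][j-1]).
    ·  5  7  6  6 10  9  5  6  7
 ·  0  0  0  0  0  0  0  0  0  0
 9  0  0  0  0  0  0  1  1  1  1
 6  0  0  0  1  1  1  1  1  2  2
 6  0  0  0  1  2  2  2  2  2  2
 9  0  0  0  1  2  2  3  3  3  3
 9  0  0  0  1  2  2  3  3  3  3
 5  0  1  1  1  2  2  3  4  4  4
 6  0  1  1  2  2  2  3  4  5  5
10  0  1  1  2  2  3  3  4  5  5
 9  0  1  1  2  2  3  4  4  5  5
 8  0  1  1  2  2  3  4  4  5  5
dp[10][9] = 5. One LCS (by backtracking along matches): 6, 6, 9, 5, 6.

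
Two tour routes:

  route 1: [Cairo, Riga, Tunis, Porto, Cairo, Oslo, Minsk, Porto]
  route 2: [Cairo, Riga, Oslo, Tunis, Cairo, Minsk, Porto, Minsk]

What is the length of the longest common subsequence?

Pick Cairo at route 1[1]=route 2[1]; then Riga at route 1[2]=route 2[2]; then Tunis at route 1[3]=route 2[4]; then Cairo at route 1[5]=route 2[5]; then Minsk at route 1[7]=route 2[6]; then Porto at route 1[8]=route 2[7]; all 6 stops appear in both, in order. dp[8][8] = 6 confirms this is the maximum.

6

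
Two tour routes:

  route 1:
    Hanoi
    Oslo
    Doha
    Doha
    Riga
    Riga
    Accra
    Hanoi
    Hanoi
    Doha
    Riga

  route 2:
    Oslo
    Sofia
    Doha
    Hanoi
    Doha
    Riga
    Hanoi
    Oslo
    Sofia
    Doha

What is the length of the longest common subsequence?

6

Match Oslo at route 1[2]=route 2[1]; then Doha at route 1[3]=route 2[3]; then Doha at route 1[4]=route 2[5]; then Riga at route 1[6]=route 2[6]; then Hanoi at route 1[8]=route 2[7]; then Doha at route 1[10]=route 2[10] — 6 stops in the same relative order in both. dp[11][10] = 6 confirms this is the maximum.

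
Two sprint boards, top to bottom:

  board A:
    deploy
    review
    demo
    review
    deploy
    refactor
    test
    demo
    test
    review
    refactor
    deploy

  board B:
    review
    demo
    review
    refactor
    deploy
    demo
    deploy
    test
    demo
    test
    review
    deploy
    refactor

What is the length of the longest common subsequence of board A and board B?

Taking review (board A #2, board B #1), demo (board A #3, board B #2), review (board A #4, board B #3), deploy (board A #5, board B #7), test (board A #7, board B #8), demo (board A #8, board B #9), test (board A #9, board B #10), review (board A #10, board B #11), refactor (board A #11, board B #13) gives a common subsequence of length 9, and the DP table's final entry dp[12][13] is also 9, so no common subsequence is longer.

9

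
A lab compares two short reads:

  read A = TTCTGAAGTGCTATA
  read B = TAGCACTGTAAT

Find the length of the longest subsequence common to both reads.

8

One common subsequence of length 8: T [1,1] → C [3,4] → A [6,5] → T [9,7] → G [10,8] → T [12,9] → A [13,11] → T [14,12]. The LCS DP gives dp[15][12] = 8, so this is optimal.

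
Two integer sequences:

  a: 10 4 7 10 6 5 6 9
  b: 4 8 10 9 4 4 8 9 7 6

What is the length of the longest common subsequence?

4

Let dp[i][j] be the LCS length of the first i values of a and the first j values of b. dp[i][j] = dp[i-1][j-1]+1 when the i-th and j-th values match, else max(dp[i-1][j], dp[i][j-1]).
    ·  4  8 10  9  4  4  8  9  7  6
 ·  0  0  0  0  0  0  0  0  0  0  0
10  0  0  0  1  1  1  1  1  1  1  1
 4  0  1  1  1  1  2  2  2  2  2  2
 7  0  1  1  1  1  2  2  2  2  3  3
10  0  1  1  2  2  2  2  2  2  3  3
 6  0  1  1  2  2  2  2  2  2  3  4
 5  0  1  1  2  2  2  2  2  2  3  4
 6  0  1  1  2  2  2  2  2  2  3  4
 9  0  1  1  2  3  3  3  3  3  3  4
dp[8][10] = 4. One LCS (by backtracking along matches): 10, 4, 7, 6.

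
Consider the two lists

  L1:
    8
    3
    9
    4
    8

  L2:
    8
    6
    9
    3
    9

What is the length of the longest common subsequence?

3

Let dp[i][j] be the LCS length of the first i values of L1 and the first j values of L2. dp[i][j] = dp[i-1][j-1]+1 when the i-th and j-th values match, else max(dp[i-1][j], dp[i][j-1]).
    ·  8  6  9  3  9
 ·  0  0  0  0  0  0
 8  0  1  1  1  1  1
 3  0  1  1  1  2  2
 9  0  1  1  2  2  3
 4  0  1  1  2  2  3
 8  0  1  1  2  2  3
dp[5][5] = 3. One LCS (by backtracking along matches): 8, 3, 9.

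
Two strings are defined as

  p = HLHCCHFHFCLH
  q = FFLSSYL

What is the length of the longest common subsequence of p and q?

3

Taking F (p #7, q #1), F (p #9, q #2), L (p #11, q #7) gives a common subsequence of length 3. dp[12][7] = 3 confirms this is the maximum.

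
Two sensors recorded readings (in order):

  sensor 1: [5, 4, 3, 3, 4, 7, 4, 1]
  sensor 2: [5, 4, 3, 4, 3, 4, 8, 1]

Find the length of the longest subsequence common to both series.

Pick 5 (sensor 1 #1, sensor 2 #1); then 4 (sensor 1 #2, sensor 2 #2); then 3 (sensor 1 #3, sensor 2 #3); then 3 (sensor 1 #4, sensor 2 #5); then 4 (sensor 1 #5, sensor 2 #6); then 1 (sensor 1 #8, sensor 2 #8); all 6 values appear in both, in order, and the DP table's final entry dp[8][8] is also 6, so no common subsequence is longer.

6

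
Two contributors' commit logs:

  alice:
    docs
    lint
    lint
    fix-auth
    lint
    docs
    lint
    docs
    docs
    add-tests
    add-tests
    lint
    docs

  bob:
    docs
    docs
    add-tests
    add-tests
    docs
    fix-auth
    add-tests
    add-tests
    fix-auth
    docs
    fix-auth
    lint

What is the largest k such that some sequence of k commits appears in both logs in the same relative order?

Taking docs (alice #1, bob #1), then docs (alice #6, bob #2), then docs (alice #8, bob #5), then add-tests (alice #10, bob #7), then add-tests (alice #11, bob #8), then lint (alice #12, bob #12) gives a common subsequence of length 6. Since dp[13][12] = 6, nothing longer is possible.

6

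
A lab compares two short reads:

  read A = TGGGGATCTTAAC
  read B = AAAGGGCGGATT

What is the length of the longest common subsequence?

7

Taking G (read A #2, read B #5), then G (read A #3, read B #6), then G (read A #4, read B #8), then G (read A #5, read B #9), then A (read A #6, read B #10), then T (read A #9, read B #11), then T (read A #10, read B #12) gives a common subsequence of length 7. dp[13][12] = 7 confirms this is the maximum.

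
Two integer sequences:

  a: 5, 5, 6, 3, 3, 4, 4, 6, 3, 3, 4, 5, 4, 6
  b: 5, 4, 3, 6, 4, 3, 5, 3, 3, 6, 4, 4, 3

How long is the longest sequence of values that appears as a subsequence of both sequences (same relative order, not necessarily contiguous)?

7

Match 5 [1,1], 5 [2,7], 3 [4,8], 3 [5,9], 4 [6,11], 4 [7,12], 3 [10,13] — 7 values in the same relative order in both. The LCS DP gives dp[14][13] = 7, so this is optimal.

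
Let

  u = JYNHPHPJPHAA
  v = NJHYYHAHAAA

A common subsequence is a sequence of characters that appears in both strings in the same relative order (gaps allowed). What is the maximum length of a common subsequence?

Let dp[i][j] be the LCS length of the first i characters of u and the first j characters of v. dp[i][j] = dp[i-1][j-1]+1 when the i-th and j-th characters match, else max(dp[i-1][j], dp[i][j-1]).
    ·  N  J  H  Y  Y  H  A  H  A  A  A
 ·  0  0  0  0  0  0  0  0  0  0  0  0
 J  0  0  1  1  1  1  1  1  1  1  1  1
 Y  0  0  1  1  2  2  2  2  2  2  2  2
 N  0  1  1  1  2  2  2  2  2  2  2  2
 H  0  1  1  2  2  2  3  3  3  3  3  3
 P  0  1  1  2  2  2  3  3  3  3  3  3
 H  0  1  1  2  2  2  3  3  4  4  4  4
 P  0  1  1  2  2  2  3  3  4  4  4  4
 J  0  1  2  2  2  2  3  3  4  4  4  4
 P  0  1  2  2  2  2  3  3  4  4  4  4
 H  0  1  2  3  3  3  3  3  4  4  4  4
 A  0  1  2  3  3  3  3  4  4  5  5  5
 A  0  1  2  3  3  3  3  4  4  5  6  6
dp[12][11] = 6. One LCS (by backtracking along matches): JYHHAA.

6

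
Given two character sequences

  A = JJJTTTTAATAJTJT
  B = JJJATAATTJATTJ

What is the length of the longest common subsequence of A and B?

One common subsequence of length 10: J at A[1]=B[1], J at A[2]=B[2], J at A[3]=B[3], T at A[4]=B[5], T at A[5]=B[8], T at A[6]=B[9], A at A[9]=B[11], T at A[10]=B[12], T at A[13]=B[13], J at A[14]=B[14]. The LCS DP gives dp[15][14] = 10, so this is optimal.

10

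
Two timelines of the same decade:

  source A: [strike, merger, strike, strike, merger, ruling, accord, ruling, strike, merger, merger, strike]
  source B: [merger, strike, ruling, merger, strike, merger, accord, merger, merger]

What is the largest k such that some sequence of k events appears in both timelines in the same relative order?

7

One common subsequence of length 7: strike at source A[1]=source B[2], merger at source A[2]=source B[4], strike at source A[4]=source B[5], merger at source A[5]=source B[6], accord at source A[7]=source B[7], merger at source A[10]=source B[8], merger at source A[11]=source B[9], and the DP table's final entry dp[12][9] is also 7, so no common subsequence is longer.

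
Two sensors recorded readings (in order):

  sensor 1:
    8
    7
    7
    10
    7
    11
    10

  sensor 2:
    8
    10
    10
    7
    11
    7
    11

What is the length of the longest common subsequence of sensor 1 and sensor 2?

4

Pick 8 at sensor 1[1]=sensor 2[1], then 7 at sensor 1[2]=sensor 2[4], then 7 at sensor 1[5]=sensor 2[6], then 11 at sensor 1[6]=sensor 2[7]; all 4 values appear in both, in order. Since dp[7][7] = 4, nothing longer is possible.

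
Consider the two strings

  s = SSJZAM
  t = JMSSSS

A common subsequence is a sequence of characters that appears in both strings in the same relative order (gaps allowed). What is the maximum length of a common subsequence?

Match S [1,5], S [2,6] — 2 characters in the same relative order in both. dp[6][6] = 2 confirms this is the maximum.

2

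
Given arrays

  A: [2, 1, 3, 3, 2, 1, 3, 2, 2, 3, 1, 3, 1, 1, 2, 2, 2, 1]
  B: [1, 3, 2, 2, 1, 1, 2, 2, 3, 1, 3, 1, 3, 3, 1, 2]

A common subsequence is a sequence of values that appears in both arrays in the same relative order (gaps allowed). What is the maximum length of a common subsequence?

Pick 1 at A[2]=B[1]; then 3 at A[3]=B[2]; then 2 at A[5]=B[4]; then 1 at A[6]=B[6]; then 2 at A[8]=B[7]; then 2 at A[9]=B[8]; then 3 at A[10]=B[9]; then 1 at A[11]=B[10]; then 3 at A[12]=B[11]; then 1 at A[13]=B[12]; then 1 at A[14]=B[15]; then 2 at A[17]=B[16]; all 12 values appear in both, in order. Since dp[18][16] = 12, nothing longer is possible.

12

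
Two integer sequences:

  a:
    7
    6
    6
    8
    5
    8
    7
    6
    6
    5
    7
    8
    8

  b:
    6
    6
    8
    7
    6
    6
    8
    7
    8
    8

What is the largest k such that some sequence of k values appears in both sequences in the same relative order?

9

Let dp[i][j] be the LCS length of the first i values of a and the first j values of b. dp[i][j] = dp[i-1][j-1]+1 when the i-th and j-th values match, else max(dp[i-1][j], dp[i][j-1]).
    ·  6  6  8  7  6  6  8  7  8  8
 ·  0  0  0  0  0  0  0  0  0  0  0
 7  0  0  0  0  1  1  1  1  1  1  1
 6  0  1  1  1  1  2  2  2  2  2  2
 6  0  1  2  2  2  2  3  3  3  3  3
 8  0  1  2  3  3  3  3  4  4  4  4
 5  0  1  2  3  3  3  3  4  4  4  4
 8  0  1  2  3  3  3  3  4  4  5  5
 7  0  1  2  3  4  4  4  4  5  5  5
 6  0  1  2  3  4  5  5  5  5  5  5
 6  0  1  2  3  4  5  6  6  6  6  6
 5  0  1  2  3  4  5  6  6  6  6  6
 7  0  1  2  3  4  5  6  6  7  7  7
 8  0  1  2  3  4  5  6  7  7  8  8
 8  0  1  2  3  4  5  6  7  7  8  9
dp[13][10] = 9. One LCS (by backtracking along matches): 6, 6, 8, 7, 6, 6, 7, 8, 8.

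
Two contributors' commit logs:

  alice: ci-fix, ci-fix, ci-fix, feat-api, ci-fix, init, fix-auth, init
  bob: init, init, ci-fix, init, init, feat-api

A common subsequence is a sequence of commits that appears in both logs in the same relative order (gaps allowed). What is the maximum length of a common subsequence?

3

Pick ci-fix at alice[5]=bob[3]; then init at alice[6]=bob[4]; then init at alice[8]=bob[5]; all 3 commits appear in both, in order, and the DP table's final entry dp[8][6] is also 3, so no common subsequence is longer.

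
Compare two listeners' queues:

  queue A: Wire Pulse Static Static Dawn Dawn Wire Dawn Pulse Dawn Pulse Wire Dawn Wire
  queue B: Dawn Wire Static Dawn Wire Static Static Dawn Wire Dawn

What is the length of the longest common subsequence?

7

Taking Wire [1,2]; then Static [4,3]; then Dawn [6,4]; then Wire [7,5]; then Dawn [10,8]; then Wire [12,9]; then Dawn [13,10] gives a common subsequence of length 7. dp[14][10] = 7 confirms this is the maximum.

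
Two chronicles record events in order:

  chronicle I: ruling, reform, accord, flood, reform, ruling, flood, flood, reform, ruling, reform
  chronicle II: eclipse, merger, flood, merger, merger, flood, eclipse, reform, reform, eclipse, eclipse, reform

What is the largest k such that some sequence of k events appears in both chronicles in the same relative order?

Pick flood [4,6], reform [5,8], reform [9,9], reform [11,12]; all 4 events appear in both, in order. dp[11][12] = 4 confirms this is the maximum.

4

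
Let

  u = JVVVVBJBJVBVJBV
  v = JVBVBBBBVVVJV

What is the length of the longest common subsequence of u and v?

One common subsequence of length 9: J [1,1], then V [2,2], then V [3,4], then B [6,7], then B [8,8], then V [10,10], then V [12,11], then J [13,12], then V [15,13]. Since dp[15][13] = 9, nothing longer is possible.

9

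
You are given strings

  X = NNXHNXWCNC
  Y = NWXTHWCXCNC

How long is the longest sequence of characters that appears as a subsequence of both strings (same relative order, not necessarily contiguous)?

7

Pick N (X #1, Y #1), then X (X #3, Y #3), then H (X #4, Y #5), then X (X #6, Y #8), then C (X #8, Y #9), then N (X #9, Y #10), then C (X #10, Y #11); all 7 characters appear in both, in order. Since dp[10][11] = 7, nothing longer is possible.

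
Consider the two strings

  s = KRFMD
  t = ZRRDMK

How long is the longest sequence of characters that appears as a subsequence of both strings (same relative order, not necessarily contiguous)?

2

Let dp[i][j] be the LCS length of the first i characters of s and the first j characters of t. dp[i][j] = dp[i-1][j-1]+1 when the i-th and j-th characters match, else max(dp[i-1][j], dp[i][j-1]).
    ·  Z  R  R  D  M  K
 ·  0  0  0  0  0  0  0
 K  0  0  0  0  0  0  1
 R  0  0  1  1  1  1  1
 F  0  0  1  1  1  1  1
 M  0  0  1  1  1  2  2
 D  0  0  1  1  2  2  2
dp[5][6] = 2. One LCS (by backtracking along matches): RM.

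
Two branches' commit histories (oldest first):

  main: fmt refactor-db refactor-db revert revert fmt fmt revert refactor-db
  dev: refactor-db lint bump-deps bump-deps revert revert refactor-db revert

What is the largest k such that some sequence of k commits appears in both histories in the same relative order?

One common subsequence of length 4: refactor-db at main[2]=dev[1]; then revert at main[4]=dev[5]; then revert at main[5]=dev[6]; then revert at main[8]=dev[8]. Since dp[9][8] = 4, nothing longer is possible.

4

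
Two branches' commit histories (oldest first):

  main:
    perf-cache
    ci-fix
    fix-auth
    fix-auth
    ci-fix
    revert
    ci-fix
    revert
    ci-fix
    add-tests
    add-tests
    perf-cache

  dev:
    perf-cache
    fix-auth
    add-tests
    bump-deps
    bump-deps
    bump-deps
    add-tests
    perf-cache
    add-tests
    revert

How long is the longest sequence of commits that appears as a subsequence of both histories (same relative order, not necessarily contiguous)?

One common subsequence of length 5: perf-cache (main #1, dev #1) → fix-auth (main #4, dev #2) → add-tests (main #10, dev #3) → add-tests (main #11, dev #7) → perf-cache (main #12, dev #8). dp[12][10] = 5 confirms this is the maximum.

5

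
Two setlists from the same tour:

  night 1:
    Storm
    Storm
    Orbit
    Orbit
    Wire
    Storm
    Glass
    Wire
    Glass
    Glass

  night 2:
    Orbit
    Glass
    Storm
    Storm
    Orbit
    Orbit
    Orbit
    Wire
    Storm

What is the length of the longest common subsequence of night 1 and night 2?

Taking Storm [1,3] → Storm [2,4] → Orbit [3,6] → Orbit [4,7] → Wire [5,8] → Storm [6,9] gives a common subsequence of length 6. Since dp[10][9] = 6, nothing longer is possible.

6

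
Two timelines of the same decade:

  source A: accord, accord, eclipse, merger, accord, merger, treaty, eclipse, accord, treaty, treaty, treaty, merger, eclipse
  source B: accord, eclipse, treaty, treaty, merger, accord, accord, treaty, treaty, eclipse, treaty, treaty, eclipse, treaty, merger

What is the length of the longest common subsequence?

10

Taking accord at source A[2]=source B[1], eclipse at source A[3]=source B[2], merger at source A[4]=source B[5], accord at source A[5]=source B[7], treaty at source A[7]=source B[9], eclipse at source A[8]=source B[10], treaty at source A[10]=source B[11], treaty at source A[11]=source B[12], treaty at source A[12]=source B[14], merger at source A[13]=source B[15] gives a common subsequence of length 10. The LCS DP gives dp[14][15] = 10, so this is optimal.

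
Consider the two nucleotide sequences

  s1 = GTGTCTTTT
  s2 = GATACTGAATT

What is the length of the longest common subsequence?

One common subsequence of length 6: G [1,1], then T [2,3], then C [5,5], then T [6,6], then T [8,10], then T [9,11]. Since dp[9][11] = 6, nothing longer is possible.

6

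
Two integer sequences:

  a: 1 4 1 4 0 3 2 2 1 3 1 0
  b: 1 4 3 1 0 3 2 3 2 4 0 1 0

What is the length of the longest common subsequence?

9

One common subsequence of length 9: 1 (a #1, b #1), then 4 (a #2, b #2), then 1 (a #3, b #4), then 0 (a #5, b #5), then 3 (a #6, b #6), then 2 (a #7, b #7), then 2 (a #8, b #9), then 1 (a #11, b #12), then 0 (a #12, b #13), and the DP table's final entry dp[12][13] is also 9, so no common subsequence is longer.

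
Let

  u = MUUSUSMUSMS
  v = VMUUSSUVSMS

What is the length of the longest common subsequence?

9

Let dp[i][j] be the LCS length of the first i characters of u and the first j characters of v. dp[i][j] = dp[i-1][j-1]+1 when the i-th and j-th characters match, else max(dp[i-1][j], dp[i][j-1]).
    ·  V  M  U  U  S  S  U  V  S  M  S
 ·  0  0  0  0  0  0  0  0  0  0  0  0
 M  0  0  1  1  1  1  1  1  1  1  1  1
 U  0  0  1  2  2  2  2  2  2  2  2  2
 U  0  0  1  2  3  3  3  3  3  3  3  3
 S  0  0  1  2  3  4  4  4  4  4  4  4
 U  0  0  1  2  3  4  4  5  5  5  5  5
 S  0  0  1  2  3  4  5  5  5  6  6  6
 M  0  0  1  2  3  4  5  5  5  6  7  7
 U  0  0  1  2  3  4  5  6  6  6  7  7
 S  0  0  1  2  3  4  5  6  6  7  7  8
 M  0  0  1  2  3  4  5  6  6  7  8  8
 S  0  0  1  2  3  4  5  6  6  7  8  9
dp[11][11] = 9. One LCS (by backtracking along matches): MUUSSUSMS.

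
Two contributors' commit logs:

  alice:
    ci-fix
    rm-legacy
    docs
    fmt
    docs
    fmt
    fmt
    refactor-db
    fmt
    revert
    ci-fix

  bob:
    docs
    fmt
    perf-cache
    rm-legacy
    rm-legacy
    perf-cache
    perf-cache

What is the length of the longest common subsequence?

2

One common subsequence of length 2: docs [3,1], fmt [4,2], and the DP table's final entry dp[11][7] is also 2, so no common subsequence is longer.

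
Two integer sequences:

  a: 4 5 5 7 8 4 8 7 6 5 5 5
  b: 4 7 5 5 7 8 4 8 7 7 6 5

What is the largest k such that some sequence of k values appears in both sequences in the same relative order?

Match 4 (a #1, b #1); then 5 (a #2, b #3); then 5 (a #3, b #4); then 7 (a #4, b #5); then 8 (a #5, b #6); then 4 (a #6, b #7); then 8 (a #7, b #8); then 7 (a #8, b #10); then 6 (a #9, b #11); then 5 (a #12, b #12) — 10 values in the same relative order in both, and the DP table's final entry dp[12][12] is also 10, so no common subsequence is longer.

10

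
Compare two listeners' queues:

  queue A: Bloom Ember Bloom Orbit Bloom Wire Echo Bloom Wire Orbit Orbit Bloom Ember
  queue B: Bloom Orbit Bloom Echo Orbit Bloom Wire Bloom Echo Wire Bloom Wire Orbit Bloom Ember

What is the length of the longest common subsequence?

11

One common subsequence of length 11: Bloom [1,1]; then Bloom [3,3]; then Orbit [4,5]; then Bloom [5,6]; then Wire [6,7]; then Echo [7,9]; then Bloom [8,11]; then Wire [9,12]; then Orbit [11,13]; then Bloom [12,14]; then Ember [13,15]. dp[13][15] = 11 confirms this is the maximum.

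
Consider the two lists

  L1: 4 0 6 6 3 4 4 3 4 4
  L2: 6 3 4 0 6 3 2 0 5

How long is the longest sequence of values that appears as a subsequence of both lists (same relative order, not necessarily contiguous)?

4

One common subsequence of length 4: 4 [1,3] → 0 [2,4] → 6 [4,5] → 3 [5,6]. Since dp[10][9] = 4, nothing longer is possible.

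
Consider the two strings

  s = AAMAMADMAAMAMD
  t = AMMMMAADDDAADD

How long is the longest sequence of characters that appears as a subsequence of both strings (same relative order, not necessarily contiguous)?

8

Match A at s[1]=t[1], then M at s[3]=t[5], then A at s[4]=t[6], then A at s[6]=t[7], then D at s[7]=t[10], then A at s[9]=t[11], then A at s[10]=t[12], then D at s[14]=t[14] — 8 characters in the same relative order in both, and the DP table's final entry dp[14][14] is also 8, so no common subsequence is longer.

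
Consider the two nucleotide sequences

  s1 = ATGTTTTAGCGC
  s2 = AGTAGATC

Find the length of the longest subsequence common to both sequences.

6

Let dp[i][j] be the LCS length of the first i bases of s1 and the first j bases of s2. dp[i][j] = dp[i-1][j-1]+1 when the i-th and j-th bases match, else max(dp[i-1][j], dp[i][j-1]).
    ·  A  G  T  A  G  A  T  C
 ·  0  0  0  0  0  0  0  0  0
 A  0  1  1  1  1  1  1  1  1
 T  0  1  1  2  2  2  2  2  2
 G  0  1  2  2  2  3  3  3  3
 T  0  1  2  3  3  3  3  4  4
 T  0  1  2  3  3  3  3  4  4
 T  0  1  2  3  3  3  3  4  4
 T  0  1  2  3  3  3  3  4  4
 A  0  1  2  3  4  4  4  4  4
 G  0  1  2  3  4  5  5  5  5
 C  0  1  2  3  4  5  5  5  6
 G  0  1  2  3  4  5  5  5  6
 C  0  1  2  3  4  5  5  5  6
dp[12][8] = 6. One LCS (by backtracking along matches): AGTAGC.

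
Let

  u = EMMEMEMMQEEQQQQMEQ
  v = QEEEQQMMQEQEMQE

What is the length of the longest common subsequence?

One common subsequence of length 10: E at u[1]=v[2] → E at u[4]=v[3] → E at u[6]=v[4] → M at u[7]=v[7] → M at u[8]=v[8] → Q at u[9]=v[9] → E at u[10]=v[10] → E at u[11]=v[12] → Q at u[15]=v[14] → E at u[17]=v[15]. The LCS DP gives dp[18][15] = 10, so this is optimal.

10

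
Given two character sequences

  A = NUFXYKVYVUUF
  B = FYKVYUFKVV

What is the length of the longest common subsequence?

7

Match F (A #3, B #1), Y (A #5, B #2), K (A #6, B #3), V (A #7, B #4), Y (A #8, B #5), U (A #11, B #6), F (A #12, B #7) — 7 characters in the same relative order in both. dp[12][10] = 7 confirms this is the maximum.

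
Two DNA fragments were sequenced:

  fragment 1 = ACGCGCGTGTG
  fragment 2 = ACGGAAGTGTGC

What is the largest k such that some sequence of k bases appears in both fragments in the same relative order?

9

Let dp[i][j] be the LCS length of the first i bases of fragment 1 and the first j bases of fragment 2. dp[i][j] = dp[i-1][j-1]+1 when the i-th and j-th bases match, else max(dp[i-1][j], dp[i][j-1]).
    ·  A  C  G  G  A  A  G  T  G  T  G  C
 ·  0  0  0  0  0  0  0  0  0  0  0  0  0
 A  0  1  1  1  1  1  1  1  1  1  1  1  1
 C  0  1  2  2  2  2  2  2  2  2  2  2  2
 G  0  1  2  3  3  3  3  3  3  3  3  3  3
 C  0  1  2  3  3  3  3  3  3  3  3  3  4
 G  0  1  2  3  4  4  4  4  4  4  4  4  4
 C  0  1  2  3  4  4  4  4  4  4  4  4  5
 G  0  1  2  3  4  4  4  5  5  5  5  5  5
 T  0  1  2  3  4  4  4  5  6  6  6  6  6
 G  0  1  2  3  4  4  4  5  6  7  7  7  7
 T  0  1  2  3  4  4  4  5  6  7  8  8  8
 G  0  1  2  3  4  4  4  5  6  7  8  9  9
dp[11][12] = 9. One LCS (by backtracking along matches): ACGGGTGTG.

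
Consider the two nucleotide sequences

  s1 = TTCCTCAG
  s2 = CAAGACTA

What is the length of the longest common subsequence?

4

Taking C (s1 #3, s2 #1), then C (s1 #4, s2 #6), then T (s1 #5, s2 #7), then A (s1 #7, s2 #8) gives a common subsequence of length 4. dp[8][8] = 4 confirms this is the maximum.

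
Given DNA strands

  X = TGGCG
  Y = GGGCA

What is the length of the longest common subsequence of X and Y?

3

Let dp[i][j] be the LCS length of the first i bases of X and the first j bases of Y. dp[i][j] = dp[i-1][j-1]+1 when the i-th and j-th bases match, else max(dp[i-1][j], dp[i][j-1]).
    ·  G  G  G  C  A
 ·  0  0  0  0  0  0
 T  0  0  0  0  0  0
 G  0  1  1  1  1  1
 G  0  1  2  2  2  2
 C  0  1  2  2  3  3
 G  0  1  2  3  3  3
dp[5][5] = 3. One LCS (by backtracking along matches): GGC.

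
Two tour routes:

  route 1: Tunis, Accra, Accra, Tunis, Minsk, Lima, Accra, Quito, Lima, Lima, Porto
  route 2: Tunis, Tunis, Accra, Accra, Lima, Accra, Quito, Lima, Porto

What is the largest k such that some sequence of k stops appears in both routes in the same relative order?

8

Match Tunis at route 1[1]=route 2[2], Accra at route 1[2]=route 2[3], Accra at route 1[3]=route 2[4], Lima at route 1[6]=route 2[5], Accra at route 1[7]=route 2[6], Quito at route 1[8]=route 2[7], Lima at route 1[10]=route 2[8], Porto at route 1[11]=route 2[9] — 8 stops in the same relative order in both. The LCS DP gives dp[11][9] = 8, so this is optimal.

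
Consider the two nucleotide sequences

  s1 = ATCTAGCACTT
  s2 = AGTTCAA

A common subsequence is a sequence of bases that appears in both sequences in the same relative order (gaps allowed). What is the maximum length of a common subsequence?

Taking A (s1 #1, s2 #1) → T (s1 #2, s2 #4) → C (s1 #3, s2 #5) → A (s1 #5, s2 #6) → A (s1 #8, s2 #7) gives a common subsequence of length 5. dp[11][7] = 5 confirms this is the maximum.

5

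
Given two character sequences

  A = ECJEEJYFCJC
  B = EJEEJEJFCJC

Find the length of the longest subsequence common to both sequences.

Match E at A[1]=B[1], J at A[3]=B[2], E at A[4]=B[4], E at A[5]=B[6], J at A[6]=B[7], F at A[8]=B[8], C at A[9]=B[9], J at A[10]=B[10], C at A[11]=B[11] — 9 characters in the same relative order in both. dp[11][11] = 9 confirms this is the maximum.

9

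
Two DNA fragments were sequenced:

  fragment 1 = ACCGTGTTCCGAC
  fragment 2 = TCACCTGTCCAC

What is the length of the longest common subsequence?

Match A [1,3]; then C [2,4]; then C [3,5]; then T [5,6]; then G [6,7]; then T [8,8]; then C [9,9]; then C [10,10]; then A [12,11]; then C [13,12] — 10 bases in the same relative order in both. Since dp[13][12] = 10, nothing longer is possible.

10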